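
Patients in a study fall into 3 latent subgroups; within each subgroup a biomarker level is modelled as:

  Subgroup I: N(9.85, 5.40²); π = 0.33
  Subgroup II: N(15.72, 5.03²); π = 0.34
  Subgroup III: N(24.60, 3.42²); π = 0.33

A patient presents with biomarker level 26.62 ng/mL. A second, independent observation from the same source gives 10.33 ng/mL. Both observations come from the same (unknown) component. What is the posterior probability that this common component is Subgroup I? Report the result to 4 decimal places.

0.1109

By Bayes' theorem, P(k | x) = π_k f_k(x) / Σ_j π_j f_j(x).
Since both observations come from the same component, the likelihood for component k is f_k(x₁)·f_k(x₂).
  f_I = [(1/(5.40·√(2π)))·exp(−(26.62−9.85)²/(2·5.40²)) = 0.073878·exp(-4.82224) = 0.000594628] × [0.0735869] = 4.37568e-05
  f_II = [(1/(5.03·√(2π)))·exp(−(26.62−15.72)²/(2·5.03²)) = 0.079313·exp(-2.34794) = 0.00757957] × [0.0446683] = 0.000338567
  f_III = [(1/(3.42·√(2π)))·exp(−(26.62−24.60)²/(2·3.42²)) = 0.116650·exp(-0.17443) = 0.0979783] × [1.93365e-05] = 1.89455e-06
Multiply by the mixture weights:
  π_I·f_I = 0.33 × 4.37568e-05 = 1.44397e-05
  π_II·f_II = 0.34 × 0.000338567 = 0.000115113
  π_III·f_III = 0.33 × 1.89455e-06 = 6.25203e-07
Normaliser: 1.44397e-05 + 0.000115113 + 6.25203e-07 = 0.000130178
P(Subgroup I | x) ≈ 0.1109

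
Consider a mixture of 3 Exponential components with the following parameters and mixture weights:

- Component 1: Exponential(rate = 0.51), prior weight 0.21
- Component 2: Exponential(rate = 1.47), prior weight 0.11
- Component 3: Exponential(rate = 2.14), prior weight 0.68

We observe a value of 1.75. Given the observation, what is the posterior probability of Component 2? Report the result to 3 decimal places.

0.136

By Bayes' theorem, P(k | x) = P(Z=k) f_k(x) / Σ_j P(Z=j) f_j(x).
Exponential densities:
  L_1 = 0.51·e^(−0.51·1.75) = 0.51·e^(−0.8925) = 0.208912
  L_2 = 1.47·e^(−1.47·1.75) = 1.47·e^(−2.5725) = 0.112226
  L_3 = 2.14·e^(−2.14·1.75) = 2.14·e^(−3.7450) = 0.0505802
Prior × likelihood for each component:
  P(Z=1)·L_1 = 0.21 × 0.208912 = 0.0438714
  P(Z=2)·L_2 = 0.11 × 0.112226 = 0.0123449
  P(Z=3)·L_3 = 0.68 × 0.0505802 = 0.0343946
Sum: 0.0438714 + 0.0123449 + 0.0343946 = 0.0906109
P(Component 2 | data) ≈ 0.136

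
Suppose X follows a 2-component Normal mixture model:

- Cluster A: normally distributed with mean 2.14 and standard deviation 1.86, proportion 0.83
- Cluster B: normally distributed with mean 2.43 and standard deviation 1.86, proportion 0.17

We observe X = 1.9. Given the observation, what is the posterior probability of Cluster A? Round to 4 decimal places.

0.8345

Posterior ∝ prior × likelihood, so P(k | x) ∝ P(Z=k) f_k(x); normalise over all components.
Component likelihoods at x = 1.9:
  p_A = 0.212707
  p_B = 0.205952
Prior × likelihood for each component:
  P(Z=A)·p_A = 0.83 × 0.212707 = 0.176547
  P(Z=B)·p_B = 0.17 × 0.205952 = 0.0350118
Denominator: 0.176547 + 0.0350118 = 0.211559
Responsibility of Cluster A: 0.176547 / 0.211559 ≈ 0.8345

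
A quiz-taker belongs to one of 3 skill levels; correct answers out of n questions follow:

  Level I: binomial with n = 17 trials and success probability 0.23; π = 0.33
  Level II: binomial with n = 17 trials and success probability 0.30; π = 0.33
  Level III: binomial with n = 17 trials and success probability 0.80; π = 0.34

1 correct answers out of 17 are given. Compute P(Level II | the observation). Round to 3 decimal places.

0.221

P(component k | x) = π_k·f_k(x) / marginal(x), where marginal(x) = Σ_j π_j·f_j(x).
Evaluate each component's likelihood at the observed value:
  p_I = C(17,1)·0.23^1·0.77^16 = 17·0.23·0.0152704 = 0.0597074
  p_II = C(17,1)·0.30^1·0.70^16 = 17·0.3·0.00332329 = 0.0169488
  p_III = C(17,1)·0.80^1·0.20^16 = 17·0.8·6.5536e-12 = 8.9129e-11
Prior × likelihood for each component:
  π_I·p_I = 0.33 × 0.0597074 = 0.0197035
  π_II·p_II = 0.33 × 0.0169488 = 0.0055931
  π_III·p_III = 0.34 × 8.9129e-11 = 3.03038e-11
Denominator: 0.0197035 + 0.0055931 + 3.03038e-11 = 0.0252966
Responsibility of Level II: 0.0055931 / 0.0252966 ≈ 0.221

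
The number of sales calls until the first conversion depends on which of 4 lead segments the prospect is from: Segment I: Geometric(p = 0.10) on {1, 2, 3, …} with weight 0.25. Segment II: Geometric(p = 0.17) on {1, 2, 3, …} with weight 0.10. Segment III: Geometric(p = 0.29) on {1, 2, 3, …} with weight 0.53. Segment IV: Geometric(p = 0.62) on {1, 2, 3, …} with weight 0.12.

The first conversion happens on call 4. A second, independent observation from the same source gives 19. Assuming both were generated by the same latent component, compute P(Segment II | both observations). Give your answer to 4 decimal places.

By Bayes' theorem, P(k | x) = π_k f_k(x) / Σ_j π_j f_j(x).
Since both observations come from the same component, the likelihood for component k is f_k(x₁)·f_k(x₂).
  p_I = [0.10·(1−0.10)^3 = 0.10·0.729 = 0.0729] × [0.0150095] = 0.00109419
  p_II = [0.17·(1−0.17)^3 = 0.17·0.571787 = 0.0972038] × [0.00594093] = 0.000577481
  p_III = [0.29·(1−0.29)^3 = 0.29·0.357911 = 0.103794] × [0.000609605] = 6.32734e-05
  p_IV = [0.62·(1−0.62)^3 = 0.62·0.054872 = 0.0340206] × [1.69237e-08] = 5.75757e-10
Unnormalised posteriors:
  π_I·p_I = 0.25 × 0.00109419 = 0.000273547
  π_II·p_II = 0.10 × 0.000577481 = 5.77481e-05
  π_III·p_III = 0.53 × 6.32734e-05 = 3.35349e-05
  π_IV·p_IV = 0.12 × 5.75757e-10 = 6.90908e-11
Evidence: 0.000273547 + 5.77481e-05 + 3.35349e-05 + 6.90908e-11 = 0.000364831
So the posterior for Segment II is 5.77481e-05 / 0.000364831 ≈ 0.1583.

0.1583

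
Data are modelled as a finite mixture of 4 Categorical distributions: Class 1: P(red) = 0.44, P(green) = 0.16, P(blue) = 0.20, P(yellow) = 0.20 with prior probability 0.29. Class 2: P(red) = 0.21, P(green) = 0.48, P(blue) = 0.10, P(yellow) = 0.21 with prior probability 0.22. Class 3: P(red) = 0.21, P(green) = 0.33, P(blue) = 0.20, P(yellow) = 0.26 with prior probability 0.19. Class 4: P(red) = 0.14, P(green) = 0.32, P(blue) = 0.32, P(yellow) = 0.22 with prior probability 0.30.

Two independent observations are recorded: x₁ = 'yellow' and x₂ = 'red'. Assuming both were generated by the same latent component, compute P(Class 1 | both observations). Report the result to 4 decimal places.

0.4654

The responsibility of component k is P(Z=k) f_k(x) divided by Σ_j P(Z=j) f_j(x).
Since both observations come from the same component, the likelihood for component k is f_k(x₁)·f_k(x₂).
  p_1 = [P(yellow | comp) = 0.20] × [0.44] = 0.088
  p_2 = [P(yellow | comp) = 0.21] × [0.21] = 0.0441
  p_3 = [P(yellow | comp) = 0.26] × [0.21] = 0.0546
  p_4 = [P(yellow | comp) = 0.22] × [0.14] = 0.0308
Prior × likelihood for each component:
  P(Z=1)·p_1 = 0.29 × 0.088 = 0.02552
  P(Z=2)·p_2 = 0.22 × 0.0441 = 0.009702
  P(Z=3)·p_3 = 0.19 × 0.0546 = 0.010374
  P(Z=4)·p_4 = 0.30 × 0.0308 = 0.00924
Denominator: 0.02552 + 0.009702 + 0.010374 + 0.00924 = 0.054836
P(Class 1 | data) = 0.02552 / 0.054836 ≈ 0.4654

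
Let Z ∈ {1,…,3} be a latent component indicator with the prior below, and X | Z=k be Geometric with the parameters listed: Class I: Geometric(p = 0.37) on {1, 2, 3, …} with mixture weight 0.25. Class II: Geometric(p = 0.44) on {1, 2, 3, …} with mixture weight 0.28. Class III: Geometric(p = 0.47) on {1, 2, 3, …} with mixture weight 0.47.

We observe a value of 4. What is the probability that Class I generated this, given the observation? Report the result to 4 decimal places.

By Bayes' theorem, P(k | x) = π_k f_k(x) / Σ_j π_j f_j(x).
Evaluate each component's likelihood at the observed value:
  f_I = 0.0925174
  f_II = 0.077271
  f_III = 0.0699722
Weight by the priors:
  π_I·f_I = 0.25 × 0.0925174 = 0.0231293
  π_II·f_II = 0.28 × 0.077271 = 0.0216359
  π_III·f_III = 0.47 × 0.0699722 = 0.0328869
Marginal: 0.0231293 + 0.0216359 + 0.0328869 = 0.0776522
Responsibility of Class I: 0.0231293 / 0.0776522 ≈ 0.2979

0.2979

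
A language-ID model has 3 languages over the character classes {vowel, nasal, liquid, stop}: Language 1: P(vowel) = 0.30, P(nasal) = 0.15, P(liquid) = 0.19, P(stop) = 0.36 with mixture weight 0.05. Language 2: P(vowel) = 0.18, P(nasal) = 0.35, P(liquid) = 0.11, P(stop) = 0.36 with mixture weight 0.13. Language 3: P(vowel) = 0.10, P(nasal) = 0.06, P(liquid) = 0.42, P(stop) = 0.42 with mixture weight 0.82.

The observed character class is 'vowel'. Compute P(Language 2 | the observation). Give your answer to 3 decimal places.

Apply Bayes' rule: the posterior for each component is proportional to its prior times its likelihood at x.
Component likelihoods at x = 'vowel':
  p_1 = 0.3
  p_2 = 0.18
  p_3 = 0.1
Prior × likelihood for each component:
  w_1·p_1 = 0.05 × 0.3 = 0.015
  w_2·p_2 = 0.13 × 0.18 = 0.0234
  w_3·p_3 = 0.82 × 0.1 = 0.082
Evidence: 0.015 + 0.0234 + 0.082 = 0.1204
So the posterior for Language 2 is 0.0234 / 0.1204 ≈ 0.194.

0.194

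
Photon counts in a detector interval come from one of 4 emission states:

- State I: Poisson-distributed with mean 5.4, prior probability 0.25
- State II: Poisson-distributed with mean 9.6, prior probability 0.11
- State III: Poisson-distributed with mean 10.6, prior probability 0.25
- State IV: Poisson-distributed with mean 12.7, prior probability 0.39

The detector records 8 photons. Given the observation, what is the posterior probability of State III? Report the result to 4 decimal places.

0.3150

Apply Bayes' rule: the posterior for each component is proportional to its prior times its likelihood at x.
Evaluate each component's likelihood at the observed value:
  p_I = 0.0809915
  p_II = 0.121178
  p_III = 0.0984929
  p_IV = 0.0512117
Multiply by the mixture weights:
  π_I·p_I = 0.25 × 0.0809915 = 0.0202479
  π_II·p_II = 0.11 × 0.121178 = 0.0133295
  π_III·p_III = 0.25 × 0.0984929 = 0.0246232
  π_IV·p_IV = 0.39 × 0.0512117 = 0.0199726
Sum: 0.0202479 + 0.0133295 + 0.0246232 + 0.0199726 = 0.0781732
P(State III | the observation) ≈ 0.3150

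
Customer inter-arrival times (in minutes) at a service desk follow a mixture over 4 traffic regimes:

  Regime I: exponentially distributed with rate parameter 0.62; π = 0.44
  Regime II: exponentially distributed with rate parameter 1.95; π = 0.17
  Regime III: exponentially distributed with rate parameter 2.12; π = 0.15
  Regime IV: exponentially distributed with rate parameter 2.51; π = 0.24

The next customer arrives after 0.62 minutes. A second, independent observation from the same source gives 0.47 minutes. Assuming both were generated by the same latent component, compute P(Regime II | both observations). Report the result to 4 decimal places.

Posterior ∝ prior × likelihood, so P(k | x) ∝ π_k f_k(x); normalise over all components.
Since both observations come from the same component, the likelihood for component k is f_k(x₁)·f_k(x₂).
  f_I = [0.422133] × [0.463274] = 0.195563
  f_II = [0.582066] × [0.779837] = 0.453917
  f_III = [0.569507] × [0.782717] = 0.445763
  f_IV = [0.52945] × [0.771501] = 0.408471
Weight by the priors:
  π_I·f_I = 0.44 × 0.195563 = 0.0860478
  π_II·f_II = 0.17 × 0.453917 = 0.0771659
  π_III·f_III = 0.15 × 0.445763 = 0.0668645
  π_IV·f_IV = 0.24 × 0.408471 = 0.098033
Marginal: 0.0860478 + 0.0771659 + 0.0668645 + 0.098033 = 0.328111
So the posterior for Regime II is 0.0771659 / 0.328111 ≈ 0.2352.

0.2352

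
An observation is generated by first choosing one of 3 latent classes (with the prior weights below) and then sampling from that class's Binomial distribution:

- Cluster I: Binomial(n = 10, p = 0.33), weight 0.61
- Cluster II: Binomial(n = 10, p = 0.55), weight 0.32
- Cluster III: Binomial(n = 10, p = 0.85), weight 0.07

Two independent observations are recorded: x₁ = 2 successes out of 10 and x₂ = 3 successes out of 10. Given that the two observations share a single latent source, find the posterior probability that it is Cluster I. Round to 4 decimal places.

0.9831

Apply Bayes' rule: the posterior for each component is proportional to its prior times its likelihood at x.
Since both observations come from the same component, the likelihood for component k is f_k(x₁)·f_k(x₂).
  L_I = [0.198993] × [0.261365] = 0.0520098
  L_II = [0.0228896] × [0.0746031] = 0.00170763
  L_III = [8.3326e-06] × [0.000125915] = 1.0492e-09
Prior × likelihood for each component:
  P(Z=I)·L_I = 0.61 × 0.0520098 = 0.031726
  P(Z=II)·L_II = 0.32 × 0.00170763 = 0.000546443
  P(Z=III)·L_III = 0.07 × 1.0492e-09 = 7.34438e-11
Sum: 0.031726 + 0.000546443 + 7.34438e-11 = 0.0322724
P(Cluster I | data) ≈ 0.9831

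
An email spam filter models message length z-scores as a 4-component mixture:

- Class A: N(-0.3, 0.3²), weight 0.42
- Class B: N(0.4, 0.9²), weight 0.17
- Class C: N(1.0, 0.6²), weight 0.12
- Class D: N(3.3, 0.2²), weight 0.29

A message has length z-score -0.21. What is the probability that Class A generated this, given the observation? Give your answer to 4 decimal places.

0.8836

Posterior ∝ prior × likelihood, so P(k | x) ∝ w_k f_k(x); normalise over all components.
Component likelihoods at x = -0.21:
  L_A = 1.27129
  L_B = 0.352301
  L_C = 0.0870228
  L_D = 2.6181e-67
Multiply by the mixture weights:
  w_A·L_A = 0.42 × 1.27129 = 0.533943
  w_B·L_B = 0.17 × 0.352301 = 0.0598912
  w_C·L_C = 0.12 × 0.0870228 = 0.0104427
  w_D·L_D = 0.29 × 2.6181e-67 = 7.5925e-68
Denominator: 0.533943 + 0.0598912 + 0.0104427 + 7.5925e-68 = 0.604277
So the posterior for Class A is 0.533943 / 0.604277 ≈ 0.8836.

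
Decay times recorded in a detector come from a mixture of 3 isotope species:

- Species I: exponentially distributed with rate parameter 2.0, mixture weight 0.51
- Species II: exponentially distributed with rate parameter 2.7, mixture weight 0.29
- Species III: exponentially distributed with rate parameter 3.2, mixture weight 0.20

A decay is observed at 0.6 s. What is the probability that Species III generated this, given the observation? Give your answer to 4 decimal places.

0.1688

The responsibility of component k is π_k f_k(x) divided by Σ_j π_j f_j(x).
Exponential densities:
  f_I = 0.602388
  f_II = 0.534326
  f_III = 0.469142
Prior × likelihood for each component:
  π_I·f_I = 0.51 × 0.602388 = 0.307218
  π_II·f_II = 0.29 × 0.534326 = 0.154955
  π_III·f_III = 0.20 × 0.469142 = 0.0938285
Sum: 0.307218 + 0.154955 + 0.0938285 = 0.556001
P(Species III | data) ≈ 0.1688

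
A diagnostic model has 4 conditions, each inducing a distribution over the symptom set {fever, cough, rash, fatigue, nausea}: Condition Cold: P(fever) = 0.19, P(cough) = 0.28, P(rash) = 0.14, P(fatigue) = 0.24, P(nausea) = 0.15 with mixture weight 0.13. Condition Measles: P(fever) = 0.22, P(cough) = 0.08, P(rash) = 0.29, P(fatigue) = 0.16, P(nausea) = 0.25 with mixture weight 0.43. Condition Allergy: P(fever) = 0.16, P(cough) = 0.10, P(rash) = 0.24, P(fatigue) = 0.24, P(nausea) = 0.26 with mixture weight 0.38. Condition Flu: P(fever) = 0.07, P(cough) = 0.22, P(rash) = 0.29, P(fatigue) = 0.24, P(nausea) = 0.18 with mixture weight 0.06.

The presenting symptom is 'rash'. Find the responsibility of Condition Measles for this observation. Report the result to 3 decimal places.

By Bayes' theorem, P(k | x) = π_k f_k(x) / Σ_j π_j f_j(x).
Component likelihoods at x = 'rash':
  p_Cold = 0.14
  p_Measles = 0.29
  p_Allergy = 0.24
  p_Flu = 0.29
Multiply by the mixture weights:
  π_Cold·p_Cold = 0.13 × 0.14 = 0.0182
  π_Measles·p_Measles = 0.43 × 0.29 = 0.1247
  π_Allergy·p_Allergy = 0.38 × 0.24 = 0.0912
  π_Flu·p_Flu = 0.06 × 0.29 = 0.0174
Denominator: 0.0182 + 0.1247 + 0.0912 + 0.0174 = 0.2515
Responsibility of Condition Measles: 0.1247 / 0.2515 ≈ 0.496

0.496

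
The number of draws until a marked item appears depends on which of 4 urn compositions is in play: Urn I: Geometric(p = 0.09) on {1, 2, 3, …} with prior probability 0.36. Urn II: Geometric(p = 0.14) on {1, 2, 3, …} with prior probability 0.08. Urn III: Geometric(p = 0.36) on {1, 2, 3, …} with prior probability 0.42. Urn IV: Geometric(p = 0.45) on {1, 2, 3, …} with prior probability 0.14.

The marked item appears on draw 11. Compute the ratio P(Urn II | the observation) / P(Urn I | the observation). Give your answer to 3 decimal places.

The posterior odds equal the prior odds times the likelihood ratio: (P(Z=i)/P(Z=j))·(f_i(x)/f_j(x)).
Evaluate each component's likelihood at the observed value:
  p_I = 0.0350475
  p_II = 0.0309822
  p_III = 0.00415052
  p_IV = 0.00113983
Posterior odds = (P(Z=II)·p_II) / (P(Z=I)·p_I) = (0.08·0.0309822) / (0.36·0.0350475) = 0.00247858 / 0.0126171 ≈ 0.196

0.196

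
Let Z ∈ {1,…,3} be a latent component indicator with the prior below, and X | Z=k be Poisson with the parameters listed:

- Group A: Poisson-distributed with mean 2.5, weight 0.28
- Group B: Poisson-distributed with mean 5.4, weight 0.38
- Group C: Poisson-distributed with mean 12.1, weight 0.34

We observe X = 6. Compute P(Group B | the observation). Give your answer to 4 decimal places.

The responsibility of component k is w_k f_k(x) divided by Σ_j w_j f_j(x).
Poisson probabilities:
  L_A = e^(−2.5)·2.5^6/6! = 0.0278337
  L_B = e^(−5.4)·5.4^6/6! = 0.155539
  L_C = e^(−12.1)·12.1^6/6! = 0.0242335
Unnormalised posteriors:
  w_A·L_A = 0.28 × 0.0278337 = 0.00779344
  w_B·L_B = 0.38 × 0.155539 = 0.0591049
  w_C·L_C = 0.34 × 0.0242335 = 0.0082394
Marginal: 0.00779344 + 0.0591049 + 0.0082394 = 0.0751377
P(Group B | the observation) = 0.0591049 / 0.0751377 ≈ 0.7866

0.7866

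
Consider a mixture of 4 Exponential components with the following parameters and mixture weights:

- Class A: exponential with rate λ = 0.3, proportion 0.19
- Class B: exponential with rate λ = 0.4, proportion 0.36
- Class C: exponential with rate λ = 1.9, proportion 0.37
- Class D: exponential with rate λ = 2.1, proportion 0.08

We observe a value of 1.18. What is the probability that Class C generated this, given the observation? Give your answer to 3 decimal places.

0.342

By Bayes' theorem, P(k | x) = π_k f_k(x) / Σ_j π_j f_j(x).
Component likelihoods at x = 1.18:
  f_A = 0.210562
  f_B = 0.249501
  f_C = 0.201867
  f_D = 0.176213
Multiply by the mixture weights:
  π_A·f_A = 0.19 × 0.210562 = 0.0400069
  π_B·f_B = 0.36 × 0.249501 = 0.0898205
  π_C·f_C = 0.37 × 0.201867 = 0.0746908
  π_D·f_D = 0.08 × 0.176213 = 0.014097
Denominator: 0.0400069 + 0.0898205 + 0.0746908 + 0.014097 = 0.218615
So the posterior for Class C is 0.0746908 / 0.218615 ≈ 0.342.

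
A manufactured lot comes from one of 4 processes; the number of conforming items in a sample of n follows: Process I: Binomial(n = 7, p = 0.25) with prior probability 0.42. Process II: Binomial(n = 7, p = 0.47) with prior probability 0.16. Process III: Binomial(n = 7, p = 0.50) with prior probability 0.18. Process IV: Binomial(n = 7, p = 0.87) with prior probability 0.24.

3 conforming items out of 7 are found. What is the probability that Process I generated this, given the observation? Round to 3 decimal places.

Posterior ∝ prior × likelihood, so P(k | x) ∝ π_k f_k(x); normalise over all components.
Evaluate each component's likelihood at the observed value:
  L_I = C(7,3)·0.25^3·0.75^4 = 35·0.015625·0.316406 = 0.173035
  L_II = C(7,3)·0.47^3·0.53^4 = 35·0.103823·0.0789048 = 0.286725
  L_III = C(7,3)·0.50^3·0.50^4 = 35·0.125·0.0625 = 0.273438
  L_IV = C(7,3)·0.87^3·0.13^4 = 35·0.658503·0.00028561 = 0.00658263
Unnormalised posteriors:
  π_I·L_I = 0.42 × 0.173035 = 0.0726746
  π_II·L_II = 0.16 × 0.286725 = 0.045876
  π_III·L_III = 0.18 × 0.273438 = 0.0492187
  π_IV·L_IV = 0.24 × 0.00658263 = 0.00157983
Normaliser: 0.0726746 + 0.045876 + 0.0492187 + 0.00157983 = 0.169349
So the posterior for Process I is 0.0726746 / 0.169349 ≈ 0.429.

0.429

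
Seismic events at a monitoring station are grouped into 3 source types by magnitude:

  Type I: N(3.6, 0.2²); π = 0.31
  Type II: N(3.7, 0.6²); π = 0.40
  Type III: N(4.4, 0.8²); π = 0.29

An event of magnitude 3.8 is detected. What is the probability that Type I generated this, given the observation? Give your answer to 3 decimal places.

Apply Bayes' rule: the posterior for each component is proportional to its prior times its likelihood at x.
Normal densities:
  p_I = 1.20985
  p_II = 0.655733
  p_III = 0.376422
Unnormalised posteriors:
  w_I·p_I = 0.31 × 1.20985 = 0.375055
  w_II·p_II = 0.40 × 0.655733 = 0.262293
  w_III·p_III = 0.29 × 0.376422 = 0.109162
Denominator: 0.375055 + 0.262293 + 0.109162 = 0.74651
P(Type I | the observation) ≈ 0.502

0.502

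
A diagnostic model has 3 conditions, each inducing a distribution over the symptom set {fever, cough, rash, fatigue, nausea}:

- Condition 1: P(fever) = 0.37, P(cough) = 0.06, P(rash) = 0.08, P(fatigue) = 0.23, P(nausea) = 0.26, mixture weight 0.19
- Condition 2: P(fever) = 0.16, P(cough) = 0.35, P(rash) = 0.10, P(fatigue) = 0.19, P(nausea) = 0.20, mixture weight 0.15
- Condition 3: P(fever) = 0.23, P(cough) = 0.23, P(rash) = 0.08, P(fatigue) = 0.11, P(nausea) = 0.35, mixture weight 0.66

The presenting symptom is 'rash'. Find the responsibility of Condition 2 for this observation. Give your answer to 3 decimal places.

P(component k | x) = P(Z=k)·f_k(x) / marginal(x), where marginal(x) = Σ_j P(Z=j)·f_j(x).
Categorical probabilities:
  L_1 = 0.08
  L_2 = 0.1
  L_3 = 0.08
Unnormalised posteriors:
  P(Z=1)·L_1 = 0.19 × 0.08 = 0.0152
  P(Z=2)·L_2 = 0.15 × 0.1 = 0.015
  P(Z=3)·L_3 = 0.66 × 0.08 = 0.0528
Evidence: 0.0152 + 0.015 + 0.0528 = 0.083
So the posterior for Condition 2 is 0.015 / 0.083 ≈ 0.181.

0.181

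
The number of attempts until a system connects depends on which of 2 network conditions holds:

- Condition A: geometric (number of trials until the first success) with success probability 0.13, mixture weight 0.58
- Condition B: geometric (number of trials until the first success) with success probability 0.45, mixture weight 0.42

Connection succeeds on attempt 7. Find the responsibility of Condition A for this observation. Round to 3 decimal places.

P(component k | x) = P(Z=k)·f_k(x) / marginal(x), where marginal(x) = Σ_j P(Z=j)·f_j(x).
Component likelihoods at x = 7:
  f_A = 0.13·(1−0.13)^6 = 0.13·0.433626 = 0.0563714
  f_B = 0.45·(1−0.45)^6 = 0.45·0.0276806 = 0.0124563
Prior × likelihood for each component:
  P(Z=A)·f_A = 0.58 × 0.0563714 = 0.0326954
  P(Z=B)·f_B = 0.42 × 0.0124563 = 0.00523164
Evidence: 0.0326954 + 0.00523164 = 0.0379271
P(Condition A | x) ≈ 0.862

0.862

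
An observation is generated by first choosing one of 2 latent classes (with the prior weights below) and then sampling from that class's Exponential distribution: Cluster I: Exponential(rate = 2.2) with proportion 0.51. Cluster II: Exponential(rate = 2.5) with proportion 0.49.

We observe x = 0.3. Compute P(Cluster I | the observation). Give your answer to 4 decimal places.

Posterior ∝ prior × likelihood, so P(k | x) ∝ π_k f_k(x); normalise over all components.
Exponential densities:
  f_I = 1.13707
  f_II = 1.18092
Multiply by the mixture weights:
  π_I·f_I = 0.51 × 1.13707 = 0.579907
  π_II·f_II = 0.49 × 1.18092 = 0.578649
Marginal: 0.579907 + 0.578649 = 1.15856
P(Cluster I | data) = 0.579907 / 1.15856 ≈ 0.5005

0.5005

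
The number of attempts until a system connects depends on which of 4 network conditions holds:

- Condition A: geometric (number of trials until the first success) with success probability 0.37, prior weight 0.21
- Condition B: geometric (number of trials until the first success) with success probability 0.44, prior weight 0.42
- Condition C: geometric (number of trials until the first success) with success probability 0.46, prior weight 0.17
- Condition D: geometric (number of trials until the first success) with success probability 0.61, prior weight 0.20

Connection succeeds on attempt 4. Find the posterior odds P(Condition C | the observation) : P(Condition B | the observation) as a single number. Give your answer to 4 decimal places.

Only the two components matter; the odds are (w_i f_i(x)) / (w_j f_j(x)).
Evaluate each component's likelihood at the observed value:
  f_A = 0.0925174
  f_B = 0.077271
  f_C = 0.0724334
  f_D = 0.0361846
Odds = (0.17/0.42) × (0.0724334/0.077271) = 0.404762 × 0.937394 ≈ 0.3794

0.3794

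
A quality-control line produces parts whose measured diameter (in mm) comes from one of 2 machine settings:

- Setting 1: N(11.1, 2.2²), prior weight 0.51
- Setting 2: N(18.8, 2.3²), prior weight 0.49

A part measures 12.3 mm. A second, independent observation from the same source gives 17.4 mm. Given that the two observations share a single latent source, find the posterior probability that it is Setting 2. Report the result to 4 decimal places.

0.4854

Posterior ∝ prior × likelihood, so P(k | x) ∝ P(Z=k) f_k(x); normalise over all components.
Since both observations come from the same component, the likelihood for component k is f_k(x₁)·f_k(x₂).
  f_1 = [(1/(2.2·√(2π)))·exp(−(12.3−11.1)²/(2·2.2²)) = 0.181337·exp(-0.14876) = 0.156272] × [0.00300463] = 0.000469539
  f_2 = [(1/(2.3·√(2π)))·exp(−(12.3−18.8)²/(2·2.3²)) = 0.173453·exp(-3.99338) = 0.00319799] × [0.144121] = 0.000460898
Unnormalised posteriors:
  P(Z=1)·f_1 = 0.51 × 0.000469539 = 0.000239465
  P(Z=2)·f_2 = 0.49 × 0.000460898 = 0.00022584
Evidence: 0.000239465 + 0.00022584 = 0.000465305
P(Setting 2 | x₁,x₂) = 0.00022584 / 0.000465305 ≈ 0.4854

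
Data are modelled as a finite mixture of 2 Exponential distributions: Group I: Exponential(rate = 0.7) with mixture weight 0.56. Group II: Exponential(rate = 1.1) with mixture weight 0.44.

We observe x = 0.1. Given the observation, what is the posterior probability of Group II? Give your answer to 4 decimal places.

0.5426

Apply Bayes' rule: the posterior for each component is proportional to its prior times its likelihood at x.
Exponential densities:
  f_I = 0.652676
  f_II = 0.985418
Multiply by the mixture weights:
  w_I·f_I = 0.56 × 0.652676 = 0.365498
  w_II·f_II = 0.44 × 0.985418 = 0.433584
Sum: 0.365498 + 0.433584 = 0.799082
So the posterior for Group II is 0.433584 / 0.799082 ≈ 0.5426.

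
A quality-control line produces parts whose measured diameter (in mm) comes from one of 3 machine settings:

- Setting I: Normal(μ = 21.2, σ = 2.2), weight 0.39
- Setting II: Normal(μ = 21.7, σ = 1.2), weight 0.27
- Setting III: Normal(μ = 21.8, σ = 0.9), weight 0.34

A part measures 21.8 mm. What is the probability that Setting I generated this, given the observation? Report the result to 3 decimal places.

0.221

Apply Bayes' rule: the posterior for each component is proportional to its prior times its likelihood at x.
Normal densities:
  f_I = 0.174717
  f_II = 0.3313
  f_III = 0.443269
Unnormalised posteriors:
  P(Z=I)·f_I = 0.39 × 0.174717 = 0.0681398
  P(Z=II)·f_II = 0.27 × 0.3313 = 0.0894509
  P(Z=III)·f_III = 0.34 × 0.443269 = 0.150712
Marginal: 0.0681398 + 0.0894509 + 0.150712 = 0.308302
Responsibility of Setting I: 0.0681398 / 0.308302 ≈ 0.221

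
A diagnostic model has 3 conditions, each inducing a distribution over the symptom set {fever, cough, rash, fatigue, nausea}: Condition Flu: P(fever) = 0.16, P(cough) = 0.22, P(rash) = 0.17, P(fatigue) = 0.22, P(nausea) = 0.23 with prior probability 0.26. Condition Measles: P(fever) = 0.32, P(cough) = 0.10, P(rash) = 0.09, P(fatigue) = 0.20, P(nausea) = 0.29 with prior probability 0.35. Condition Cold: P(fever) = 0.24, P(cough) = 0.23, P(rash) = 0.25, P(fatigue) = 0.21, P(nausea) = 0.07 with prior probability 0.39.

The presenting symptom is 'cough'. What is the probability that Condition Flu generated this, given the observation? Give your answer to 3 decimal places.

0.314

By Bayes' theorem, P(k | x) = π_k f_k(x) / Σ_j π_j f_j(x).
Component likelihoods at x = 'cough':
  L_Flu = 0.22
  L_Measles = 0.1
  L_Cold = 0.23
Weight by the priors:
  π_Flu·L_Flu = 0.26 × 0.22 = 0.0572
  π_Measles·L_Measles = 0.35 × 0.1 = 0.035
  π_Cold·L_Cold = 0.39 × 0.23 = 0.0897
Marginal: 0.0572 + 0.035 + 0.0897 = 0.1819
Responsibility of Condition Flu: 0.0572 / 0.1819 ≈ 0.314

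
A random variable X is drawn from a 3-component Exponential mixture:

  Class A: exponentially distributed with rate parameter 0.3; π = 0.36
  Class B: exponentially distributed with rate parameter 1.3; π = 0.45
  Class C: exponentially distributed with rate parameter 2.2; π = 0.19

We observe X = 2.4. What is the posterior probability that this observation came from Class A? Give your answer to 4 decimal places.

By Bayes' theorem, P(k | x) = w_k f_k(x) / Σ_j w_j f_j(x).
Component likelihoods at x = 2.4:
  f_A = 0.3·e^(−0.3·2.4) = 0.3·e^(−0.7200) = 0.146026
  f_B = 1.3·e^(−1.3·2.4) = 1.3·e^(−3.1200) = 0.0574043
  f_C = 2.2·e^(−2.2·2.4) = 2.2·e^(−5.2800) = 0.0112033
Prior × likelihood for each component:
  w_A·f_A = 0.36 × 0.146026 = 0.0525692
  w_B·f_B = 0.45 × 0.0574043 = 0.0258319
  w_C·f_C = 0.19 × 0.0112033 = 0.00212864
Evidence: 0.0525692 + 0.0258319 + 0.00212864 = 0.0805298
P(Class A | x) ≈ 0.6528

0.6528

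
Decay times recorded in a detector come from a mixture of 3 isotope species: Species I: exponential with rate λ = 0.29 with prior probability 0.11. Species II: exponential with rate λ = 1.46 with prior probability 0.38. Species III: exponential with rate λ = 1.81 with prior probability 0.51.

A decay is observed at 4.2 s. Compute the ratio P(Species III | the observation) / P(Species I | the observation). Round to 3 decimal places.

Only the two components matter; the odds are (w_i f_i(x)) / (w_j f_j(x)).
Evaluate each component's likelihood at the observed value:
  f_I = 0.0857882
  f_II = 0.00317146
  f_III = 0.000904007
0.000461044 / 0.0094367 ≈ 0.049

0.049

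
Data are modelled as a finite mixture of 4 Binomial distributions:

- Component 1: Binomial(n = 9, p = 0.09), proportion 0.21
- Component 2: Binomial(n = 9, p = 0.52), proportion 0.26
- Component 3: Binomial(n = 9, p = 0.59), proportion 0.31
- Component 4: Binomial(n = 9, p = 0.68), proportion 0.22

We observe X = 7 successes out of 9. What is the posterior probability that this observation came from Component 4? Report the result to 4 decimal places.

The responsibility of component k is π_k f_k(x) divided by Σ_j π_j f_j(x).
Evaluate each component's likelihood at the observed value:
  L_1 = 1.42588e-06
  L_2 = 0.0852724
  L_3 = 0.150603
  L_4 = 0.247836
Weight by the priors:
  π_1·L_1 = 0.21 × 1.42588e-06 = 2.99435e-07
  π_2·L_2 = 0.26 × 0.0852724 = 0.0221708
  π_3·L_3 = 0.31 × 0.150603 = 0.046687
  π_4·L_4 = 0.22 × 0.247836 = 0.054524
Sum: 2.99435e-07 + 0.0221708 + 0.046687 + 0.054524 = 0.123382
P(Component 4 | data) = 0.054524 / 0.123382 ≈ 0.4419

0.4419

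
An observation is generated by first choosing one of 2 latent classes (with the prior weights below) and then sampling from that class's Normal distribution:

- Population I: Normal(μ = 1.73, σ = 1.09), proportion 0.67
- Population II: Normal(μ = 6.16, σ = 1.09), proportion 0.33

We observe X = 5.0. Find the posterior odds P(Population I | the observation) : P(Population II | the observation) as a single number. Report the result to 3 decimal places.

Only the two components matter; the odds are (w_i f_i(x)) / (w_j f_j(x)).
Normal densities:
  p_I = (1/(1.09·√(2π)))·exp(−(5.0−1.73)²/(2·1.09²)) = 0.366002·exp(-4.50000) = 0.00406592
  p_II = (1/(1.09·√(2π)))·exp(−(5.0−6.16)²/(2·1.09²)) = 0.366002·exp(-0.56628) = 0.207754
0.00272416 / 0.068559 ≈ 0.040

0.040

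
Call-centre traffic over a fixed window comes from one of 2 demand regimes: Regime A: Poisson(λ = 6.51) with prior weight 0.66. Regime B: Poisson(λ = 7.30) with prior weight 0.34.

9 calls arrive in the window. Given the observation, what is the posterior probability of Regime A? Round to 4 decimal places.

Apply Bayes' rule: the posterior for each component is proportional to its prior times its likelihood at x.
Poisson probabilities:
  L_A = e^(−6.51)·6.51^9/9! = 0.0861408
  L_B = e^(−7.30)·7.30^9/9! = 0.109596
Weight by the priors:
  π_A·L_A = 0.66 × 0.0861408 = 0.0568529
  π_B·L_B = 0.34 × 0.109596 = 0.0372625
Denominator: 0.0568529 + 0.0372625 = 0.0941154
P(Regime A | x) ≈ 0.6041

0.6041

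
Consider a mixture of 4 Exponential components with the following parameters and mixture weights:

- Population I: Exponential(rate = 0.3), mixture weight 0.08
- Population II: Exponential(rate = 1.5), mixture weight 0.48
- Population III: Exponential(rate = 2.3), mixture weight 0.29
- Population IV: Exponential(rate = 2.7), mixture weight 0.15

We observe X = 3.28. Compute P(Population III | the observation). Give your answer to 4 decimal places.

0.0241

The responsibility of component k is π_k f_k(x) divided by Σ_j π_j f_j(x).
Evaluate each component's likelihood at the observed value:
  p_I = 0.112144
  p_II = 0.0109487
  p_III = 0.00121734
  p_IV = 0.000384815
Unnormalised posteriors:
  π_I·p_I = 0.08 × 0.112144 = 0.00897151
  π_II·p_II = 0.48 × 0.0109487 = 0.00525537
  π_III·p_III = 0.29 × 0.00121734 = 0.000353027
  π_IV·p_IV = 0.15 × 0.000384815 = 5.77222e-05
Marginal: 0.00897151 + 0.00525537 + 0.000353027 + 5.77222e-05 = 0.0146376
Responsibility of Population III: 0.000353027 / 0.0146376 ≈ 0.0241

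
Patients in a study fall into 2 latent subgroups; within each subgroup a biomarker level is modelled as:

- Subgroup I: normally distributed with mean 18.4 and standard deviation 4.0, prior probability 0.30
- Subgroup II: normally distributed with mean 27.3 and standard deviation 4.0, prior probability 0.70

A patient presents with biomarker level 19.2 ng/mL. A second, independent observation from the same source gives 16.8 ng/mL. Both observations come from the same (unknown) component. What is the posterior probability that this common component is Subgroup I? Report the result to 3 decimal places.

The responsibility of component k is π_k f_k(x) divided by Σ_j π_j f_j(x).
Since both observations come from the same component, the likelihood for component k is f_k(x₁)·f_k(x₂).
  f_I = [0.0977607] × [0.0920675] = 0.00900058
  f_II = [0.0128354] × [0.00318105] = 4.08301e-05
Unnormalised posteriors:
  π_I·f_I = 0.30 × 0.00900058 = 0.00270018
  π_II·f_II = 0.70 × 4.08301e-05 = 2.85811e-05
Marginal: 0.00270018 + 2.85811e-05 = 0.00272876
Responsibility of Subgroup I: 0.00270018 / 0.00272876 ≈ 0.990

0.990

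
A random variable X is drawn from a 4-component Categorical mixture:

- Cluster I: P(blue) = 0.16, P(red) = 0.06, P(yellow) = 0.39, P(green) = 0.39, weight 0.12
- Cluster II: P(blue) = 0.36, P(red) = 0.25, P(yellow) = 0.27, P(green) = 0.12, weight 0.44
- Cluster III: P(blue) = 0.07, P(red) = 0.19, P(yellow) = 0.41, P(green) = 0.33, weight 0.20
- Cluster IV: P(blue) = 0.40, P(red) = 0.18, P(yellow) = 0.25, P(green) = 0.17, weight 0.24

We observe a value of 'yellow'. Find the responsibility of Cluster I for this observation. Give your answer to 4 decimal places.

P(component k | x) = π_k·f_k(x) / marginal(x), where marginal(x) = Σ_j π_j·f_j(x).
Categorical probabilities:
  L_I = P(yellow | comp) = 0.39
  L_II = P(yellow | comp) = 0.27
  L_III = P(yellow | comp) = 0.41
  L_IV = P(yellow | comp) = 0.25
Unnormalised posteriors:
  π_I·L_I = 0.12 × 0.39 = 0.0468
  π_II·L_II = 0.44 × 0.27 = 0.1188
  π_III·L_III = 0.20 × 0.41 = 0.082
  π_IV·L_IV = 0.24 × 0.25 = 0.06
Normaliser: 0.0468 + 0.1188 + 0.082 + 0.06 = 0.3076
Responsibility of Cluster I: 0.0468 / 0.3076 ≈ 0.1521

0.1521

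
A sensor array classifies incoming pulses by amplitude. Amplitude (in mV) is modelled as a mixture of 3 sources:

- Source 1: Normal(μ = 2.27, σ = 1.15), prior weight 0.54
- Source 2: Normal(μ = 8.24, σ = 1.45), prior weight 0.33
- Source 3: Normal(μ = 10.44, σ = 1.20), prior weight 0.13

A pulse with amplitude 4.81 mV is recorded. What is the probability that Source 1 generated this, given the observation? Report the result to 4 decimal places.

0.7470

By Bayes' theorem, P(k | x) = P(Z=k) f_k(x) / Σ_j P(Z=j) f_j(x).
Evaluate each component's likelihood at the observed value:
  f_1 = 0.0302618
  f_2 = 0.0167671
  f_3 = 5.52003e-06
Multiply by the mixture weights:
  P(Z=1)·f_1 = 0.54 × 0.0302618 = 0.0163414
  P(Z=2)·f_2 = 0.33 × 0.0167671 = 0.00553314
  P(Z=3)·f_3 = 0.13 × 5.52003e-06 = 7.17603e-07
Marginal: 0.0163414 + 0.00553314 + 7.17603e-07 = 0.0218752
Responsibility of Source 1: 0.0163414 / 0.0218752 ≈ 0.7470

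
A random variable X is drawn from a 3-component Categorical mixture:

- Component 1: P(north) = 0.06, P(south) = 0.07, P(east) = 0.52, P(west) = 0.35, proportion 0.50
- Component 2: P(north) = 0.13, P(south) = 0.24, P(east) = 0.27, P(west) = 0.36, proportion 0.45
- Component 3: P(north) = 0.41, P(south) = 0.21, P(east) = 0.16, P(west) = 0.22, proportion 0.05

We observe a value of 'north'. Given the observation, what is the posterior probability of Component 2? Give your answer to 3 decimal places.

0.537

Apply Bayes' rule: the posterior for each component is proportional to its prior times its likelihood at x.
Evaluate each component's likelihood at the observed value:
  p_1 = 0.06
  p_2 = 0.13
  p_3 = 0.41
Unnormalised posteriors:
  P(Z=1)·p_1 = 0.50 × 0.06 = 0.03
  P(Z=2)·p_2 = 0.45 × 0.13 = 0.0585
  P(Z=3)·p_3 = 0.05 × 0.41 = 0.0205
Marginal: 0.03 + 0.0585 + 0.0205 = 0.109
P(Component 2 | x) = 0.0585 / 0.109 ≈ 0.537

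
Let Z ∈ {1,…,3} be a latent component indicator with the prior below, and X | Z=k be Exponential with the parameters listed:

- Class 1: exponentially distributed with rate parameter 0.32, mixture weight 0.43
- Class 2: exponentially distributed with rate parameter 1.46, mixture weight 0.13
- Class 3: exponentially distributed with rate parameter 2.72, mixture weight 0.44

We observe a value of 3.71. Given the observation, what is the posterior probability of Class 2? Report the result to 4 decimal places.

By Bayes' theorem, P(k | x) = w_k f_k(x) / Σ_j w_j f_j(x).
Evaluate each component's likelihood at the observed value:
  p_1 = 0.32·e^(−0.32·3.71) = 0.32·e^(−1.1872) = 0.0976238
  p_2 = 1.46·e^(−1.46·3.71) = 1.46·e^(−5.4166) = 0.00648565
  p_3 = 2.72·e^(−2.72·3.71) = 2.72·e^(−10.0912) = 0.000112724
Multiply by the mixture weights:
  w_1·p_1 = 0.43 × 0.0976238 = 0.0419782
  w_2·p_2 = 0.13 × 0.00648565 = 0.000843134
  w_3·p_3 = 0.44 × 0.000112724 = 4.95986e-05
Marginal: 0.0419782 + 0.000843134 + 4.95986e-05 = 0.042871
So the posterior for Class 2 is 0.000843134 / 0.042871 ≈ 0.0197.

0.0197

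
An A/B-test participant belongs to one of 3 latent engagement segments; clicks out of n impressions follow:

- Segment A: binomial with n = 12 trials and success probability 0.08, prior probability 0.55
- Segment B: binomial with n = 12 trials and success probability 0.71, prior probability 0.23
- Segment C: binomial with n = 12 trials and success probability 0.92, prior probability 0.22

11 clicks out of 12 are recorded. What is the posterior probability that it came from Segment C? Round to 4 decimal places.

0.8202

The responsibility of component k is w_k f_k(x) divided by Σ_j w_j f_j(x).
Component likelihoods at x = 11 clicks out of 12:
  f_A = 9.48329e-12
  f_B = 0.0804306
  f_C = 0.383652
Multiply by the mixture weights:
  w_A·f_A = 0.55 × 9.48329e-12 = 5.21581e-12
  w_B·f_B = 0.23 × 0.0804306 = 0.018499
  w_C·f_C = 0.22 × 0.383652 = 0.0844034
Sum: 5.21581e-12 + 0.018499 + 0.0844034 = 0.102902
P(Segment C | the observation) = 0.0844034 / 0.102902 ≈ 0.8202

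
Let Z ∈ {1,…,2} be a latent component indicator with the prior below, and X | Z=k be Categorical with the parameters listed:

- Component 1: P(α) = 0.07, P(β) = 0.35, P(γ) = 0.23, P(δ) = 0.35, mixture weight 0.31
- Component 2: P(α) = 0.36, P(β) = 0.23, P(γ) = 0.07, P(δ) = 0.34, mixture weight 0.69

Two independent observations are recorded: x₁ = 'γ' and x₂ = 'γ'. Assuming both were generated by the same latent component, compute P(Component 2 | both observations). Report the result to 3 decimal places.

0.171

The responsibility of component k is π_k f_k(x) divided by Σ_j π_j f_j(x).
Since both observations come from the same component, the likelihood for component k is f_k(x₁)·f_k(x₂).
  p_1 = [P(γ | comp) = 0.23] × [0.23] = 0.0529
  p_2 = [P(γ | comp) = 0.07] × [0.07] = 0.0049
Multiply by the mixture weights:
  π_1·p_1 = 0.31 × 0.0529 = 0.016399
  π_2·p_2 = 0.69 × 0.0049 = 0.003381
Evidence: 0.016399 + 0.003381 = 0.01978
P(Component 2 | x₁, x₂) ≈ 0.171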